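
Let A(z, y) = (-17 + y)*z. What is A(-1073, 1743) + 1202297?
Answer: -649701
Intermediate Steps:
A(z, y) = z*(-17 + y)
A(-1073, 1743) + 1202297 = -1073*(-17 + 1743) + 1202297 = -1073*1726 + 1202297 = -1851998 + 1202297 = -649701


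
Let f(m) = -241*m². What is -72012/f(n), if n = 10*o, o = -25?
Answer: 18003/3765625 ≈ 0.0047809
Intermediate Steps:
n = -250 (n = 10*(-25) = -250)
-72012/f(n) = -72012/((-241*(-250)²)) = -72012/((-241*62500)) = -72012/(-15062500) = -72012*(-1/15062500) = 18003/3765625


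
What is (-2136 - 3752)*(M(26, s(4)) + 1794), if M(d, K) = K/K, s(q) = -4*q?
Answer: -10568960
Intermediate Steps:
M(d, K) = 1
(-2136 - 3752)*(M(26, s(4)) + 1794) = (-2136 - 3752)*(1 + 1794) = -5888*1795 = -10568960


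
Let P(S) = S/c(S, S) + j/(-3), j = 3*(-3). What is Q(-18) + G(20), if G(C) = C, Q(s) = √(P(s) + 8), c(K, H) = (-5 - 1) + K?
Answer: 20 + √47/2 ≈ 23.428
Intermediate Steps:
c(K, H) = -6 + K
j = -9
P(S) = 3 + S/(-6 + S) (P(S) = S/(-6 + S) - 9/(-3) = S/(-6 + S) - 9*(-⅓) = S/(-6 + S) + 3 = 3 + S/(-6 + S))
Q(s) = √(8 + 2*(-9 + 2*s)/(-6 + s)) (Q(s) = √(2*(-9 + 2*s)/(-6 + s) + 8) = √(8 + 2*(-9 + 2*s)/(-6 + s)))
Q(-18) + G(20) = √(11 - 18/(-6 - 18)) + 20 = √(11 - 18/(-24)) + 20 = √(11 - 18*(-1/24)) + 20 = √(11 + ¾) + 20 = √(47/4) + 20 = √47/2 + 20 = 20 + √47/2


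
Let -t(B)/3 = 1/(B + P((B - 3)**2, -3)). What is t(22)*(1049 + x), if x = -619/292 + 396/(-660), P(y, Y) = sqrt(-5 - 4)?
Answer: -2965281/21170 + 808713*I/42340 ≈ -140.07 + 19.1*I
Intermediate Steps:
P(y, Y) = 3*I (P(y, Y) = sqrt(-9) = 3*I)
t(B) = -3/(B + 3*I)
x = -3971/1460 (x = -619*1/292 + 396*(-1/660) = -619/292 - 3/5 = -3971/1460 ≈ -2.7199)
t(22)*(1049 + x) = (-3*(22 - 3*I)/493)*(1049 - 3971/1460) = -3*(22 - 3*I)/493*(1527569/1460) = -269571*(22 - 3*I)/42340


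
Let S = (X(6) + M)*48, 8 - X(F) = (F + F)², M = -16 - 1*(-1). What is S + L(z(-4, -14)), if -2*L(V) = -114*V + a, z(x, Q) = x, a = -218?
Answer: -7367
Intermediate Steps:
M = -15 (M = -16 + 1 = -15)
X(F) = 8 - 4*F² (X(F) = 8 - (F + F)² = 8 - (2*F)² = 8 - 4*F²)
L(V) = 109 + 57*V (L(V) = -(-114*V - 218)/2 = -(-218 - 114*V)/2 = 109 + 57*V)
S = -7248 (S = ((8 - 4*6²) - 15)*48 = ((8 - 4*36) - 15)*48 = ((8 - 144) - 15)*48 = (-136 - 15)*48 = -151*48 = -7248)
S + L(z(-4, -14)) = -7248 + (109 + 57*(-4)) = -7248 + (109 - 228) = -7248 - 119 = -7367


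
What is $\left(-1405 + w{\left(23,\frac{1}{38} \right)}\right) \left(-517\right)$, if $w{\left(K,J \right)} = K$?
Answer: $714494$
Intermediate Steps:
$\left(-1405 + w{\left(23,\frac{1}{38} \right)}\right) \left(-517\right) = \left(-1405 + 23\right) \left(-517\right) = \left(-1382\right) \left(-517\right) = 714494$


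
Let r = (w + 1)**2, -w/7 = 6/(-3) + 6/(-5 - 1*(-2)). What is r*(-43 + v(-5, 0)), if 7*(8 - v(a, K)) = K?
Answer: -29435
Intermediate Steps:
v(a, K) = 8 - K/7
w = 28 (w = -7*(6/(-3) + 6/(-5 - 1*(-2))) = -7*(6*(-1/3) + 6/(-5 + 2)) = -7*(-2 + 6/(-3)) = -7*(-2 + 6*(-1/3)) = -7*(-2 - 2) = -7*(-4) = 28)
r = 841 (r = (28 + 1)**2 = 29**2 = 841)
r*(-43 + v(-5, 0)) = 841*(-43 + (8 - 1/7*0)) = 841*(-43 + (8 + 0)) = 841*(-43 + 8) = 841*(-35) = -29435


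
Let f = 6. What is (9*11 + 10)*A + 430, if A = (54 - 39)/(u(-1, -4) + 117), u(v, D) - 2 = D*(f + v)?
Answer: 14735/33 ≈ 446.52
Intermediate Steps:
u(v, D) = 2 + D*(6 + v)
A = 5/33 (A = (54 - 39)/((2 + 6*(-4) - 4*(-1)) + 117) = 15/((2 - 24 + 4) + 117) = 15/(-18 + 117) = 15/99 = 15*(1/99) = 5/33 ≈ 0.15152)
(9*11 + 10)*A + 430 = (9*11 + 10)*(5/33) + 430 = (99 + 10)*(5/33) + 430 = 109*(5/33) + 430 = 545/33 + 430 = 14735/33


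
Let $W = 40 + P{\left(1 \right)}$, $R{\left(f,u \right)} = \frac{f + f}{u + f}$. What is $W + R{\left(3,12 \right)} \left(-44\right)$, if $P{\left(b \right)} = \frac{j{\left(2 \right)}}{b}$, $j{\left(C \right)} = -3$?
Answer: $\frac{97}{5} \approx 19.4$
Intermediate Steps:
$P{\left(b \right)} = - \frac{3}{b}$
$R{\left(f,u \right)} = \frac{2 f}{f + u}$
$W = 37$ ($W = 40 - \frac{3}{1} = 40 - 3 = 37$)
$W + R{\left(3,12 \right)} \left(-44\right) = 37 + 2 \cdot 3 \frac{1}{3 + 12} \left(-44\right) = 37 + 2 \cdot 3 \cdot \frac{1}{15} \left(-44\right) = 37 + \frac{2}{5} \left(-44\right) = 37 - \frac{88}{5} = \frac{97}{5}$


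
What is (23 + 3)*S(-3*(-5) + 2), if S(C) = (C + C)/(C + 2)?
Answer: 884/19 ≈ 46.526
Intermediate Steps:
S(C) = 2*C/(2 + C) (S(C) = (2*C)/(2 + C) = 2*C/(2 + C))
(23 + 3)*S(-3*(-5) + 2) = (23 + 3)*(2*(-3*(-5) + 2)/(2 + (-3*(-5) + 2))) = 26*(2*(15 + 2)/(2 + (15 + 2))) = 26*(2*17/(2 + 17)) = 26*(2*17/19) = 26*(2*17*(1/19)) = 26*(34/19) = 884/19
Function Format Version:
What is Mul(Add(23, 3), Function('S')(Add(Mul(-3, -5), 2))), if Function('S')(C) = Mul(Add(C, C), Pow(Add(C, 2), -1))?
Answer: Rational(884, 19) ≈ 46.526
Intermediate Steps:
Function('S')(C) = Mul(2, C, Pow(Add(2, C), -1)) (Function('S')(C) = Mul(Mul(2, C), Pow(Add(2, C), -1)) = Mul(2, C, Pow(Add(2, C), -1)))
Mul(Add(23, 3), Function('S')(Add(Mul(-3, -5), 2))) = Mul(Add(23, 3), Mul(2, Add(Mul(-3, -5), 2), Pow(Add(2, Add(Mul(-3, -5), 2)), -1))) = Mul(26, Mul(2, Add(15, 2), Pow(Add(2, Add(15, 2)), -1))) = Mul(26, Mul(2, 17, Pow(Add(2, 17), -1))) = Mul(26, Mul(2, 17, Pow(19, -1))) = Mul(26, Mul(2, 17, Rational(1, 19))) = Mul(26, Rational(34, 19)) = Rational(884, 19)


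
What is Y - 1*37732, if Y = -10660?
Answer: -48392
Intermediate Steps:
Y - 1*37732 = -10660 - 1*37732 = -10660 - 37732 = -48392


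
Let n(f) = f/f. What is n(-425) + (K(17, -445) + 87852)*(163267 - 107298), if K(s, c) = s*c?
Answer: 4493583104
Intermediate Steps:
K(s, c) = c*s
n(f) = 1
n(-425) + (K(17, -445) + 87852)*(163267 - 107298) = 1 + (-445*17 + 87852)*(163267 - 107298) = 1 + (-7565 + 87852)*55969 = 1 + 80287*55969 = 1 + 4493583103 = 4493583104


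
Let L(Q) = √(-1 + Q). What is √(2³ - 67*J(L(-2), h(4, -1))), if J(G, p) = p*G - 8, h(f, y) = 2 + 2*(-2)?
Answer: √(544 + 134*I*√3) ≈ 23.827 + 4.8704*I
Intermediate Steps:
h(f, y) = -2 (h(f, y) = 2 - 4 = -2)
J(G, p) = -8 + G*p (J(G, p) = G*p - 8 = -8 + G*p)
√(2³ - 67*J(L(-2), h(4, -1))) = √(2³ - 67*(-8 + √(-1 - 2)*(-2))) = √(8 - 67*(-8 + √(-3)*(-2))) = √(8 - 67*(-8 + (I*√3)*(-2))) = √(8 - 67*(-8 - 2*I*√3)) = √(8 + (536 + 134*I*√3)) = √(544 + 134*I*√3)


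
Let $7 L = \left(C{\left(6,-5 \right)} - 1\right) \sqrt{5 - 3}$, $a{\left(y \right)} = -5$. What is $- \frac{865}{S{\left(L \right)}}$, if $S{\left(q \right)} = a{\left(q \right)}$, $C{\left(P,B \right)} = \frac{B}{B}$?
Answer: $173$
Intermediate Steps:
$C{\left(P,B \right)} = 1$
$L = 0$ ($L = \frac{\left(1 - 1\right) \sqrt{5 - 3}}{7} = \frac{0 \sqrt{2}}{7} = \frac{1}{7} \cdot 0 = 0$)
$S{\left(q \right)} = -5$
$- \frac{865}{S{\left(L \right)}} = - \frac{865}{-5} = \left(-865\right) \left(- \frac{1}{5}\right) = 173$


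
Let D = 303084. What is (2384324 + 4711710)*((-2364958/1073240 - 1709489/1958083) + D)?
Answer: 1129905819932454479678951/525373249730 ≈ 2.1507e+12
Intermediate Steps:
(2384324 + 4711710)*((-2364958/1073240 - 1709489/1958083) + D) = (2384324 + 4711710)*((-2364958/1073240 - 1709489/1958083) + 303084) = 7096034*((-2364958*1/1073240 - 1709489*1/1958083) + 303084) = 7096034*((-1182479/536620 - 1709489/1958083) + 303084) = 7096034*(-3232738014937/1050746499460 + 303084) = 7096034*(318461219304319703/1050746499460) = 1129905819932454479678951/525373249730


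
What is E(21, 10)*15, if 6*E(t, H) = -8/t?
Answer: -20/21 ≈ -0.95238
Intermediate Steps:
E(t, H) = -4/(3*t) (E(t, H) = (-8/t)/6 = -4/(3*t))
E(21, 10)*15 = -4/3/21*15 = -4/3*1/21*15 = -4/63*15 = -20/21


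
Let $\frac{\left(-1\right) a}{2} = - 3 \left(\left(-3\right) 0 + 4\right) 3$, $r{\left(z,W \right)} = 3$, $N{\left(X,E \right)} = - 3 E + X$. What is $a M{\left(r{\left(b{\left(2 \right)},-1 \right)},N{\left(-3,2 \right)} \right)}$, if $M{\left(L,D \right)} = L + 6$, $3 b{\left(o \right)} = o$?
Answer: $648$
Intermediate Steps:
$N{\left(X,E \right)} = X - 3 E$
$b{\left(o \right)} = \frac{o}{3}$
$a = 72$ ($a = - 2 - 3 \left(\left(-3\right) 0 + 4\right) 3 = - 2 - 3 \left(0 + 4\right) 3 = - 2 \left(-3\right) 4 \cdot 3 = - 2 \left(\left(-12\right) 3\right) = \left(-2\right) \left(-36\right) = 72$)
$M{\left(L,D \right)} = 6 + L$
$a M{\left(r{\left(b{\left(2 \right)},-1 \right)},N{\left(-3,2 \right)} \right)} = 72 \left(6 + 3\right) = 72 \cdot 9 = 648$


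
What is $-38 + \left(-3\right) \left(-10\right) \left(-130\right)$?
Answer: $-3938$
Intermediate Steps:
$-38 + \left(-3\right) \left(-10\right) \left(-130\right) = -38 + 30 \left(-130\right) = -38 - 3900 = -3938$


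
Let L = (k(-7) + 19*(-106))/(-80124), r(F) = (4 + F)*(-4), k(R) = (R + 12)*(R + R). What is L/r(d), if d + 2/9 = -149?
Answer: 1563/34907356 ≈ 4.4776e-5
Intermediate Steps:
d = -1343/9 (d = -2/9 - 149 = -1343/9 ≈ -149.22)
k(R) = 2*R*(12 + R) (k(R) = (12 + R)*(2*R) = 2*R*(12 + R))
r(F) = -16 - 4*F
L = 521/20031 (L = (2*(-7)*(12 - 7) + 19*(-106))/(-80124) = (2*(-7)*5 - 2014)*(-1/80124) = (-70 - 2014)*(-1/80124) = -2084*(-1/80124) = 521/20031 ≈ 0.026010)
L/r(d) = 521/(20031*(-16 - 4*(-1343/9))) = 521/(20031*(-16 + 5372/9)) = 521/(20031*(5228/9)) = (521/20031)*(9/5228) = 1563/34907356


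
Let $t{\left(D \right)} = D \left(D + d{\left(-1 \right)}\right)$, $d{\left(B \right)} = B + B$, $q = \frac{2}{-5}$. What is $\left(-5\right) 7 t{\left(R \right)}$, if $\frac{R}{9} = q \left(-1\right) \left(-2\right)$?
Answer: $- \frac{11592}{5} \approx -2318.4$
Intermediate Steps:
$q = - \frac{2}{5}$ ($q = 2 \left(- \frac{1}{5}\right) = - \frac{2}{5} \approx -0.4$)
$R = - \frac{36}{5}$ ($R = 9 \left(- \frac{2}{5}\right) \left(-1\right) \left(-2\right) = 9 \cdot \frac{2}{5} \left(-2\right) = 9 \left(- \frac{4}{5}\right) = - \frac{36}{5} \approx -7.2$)
$d{\left(B \right)} = 2 B$
$t{\left(D \right)} = D \left(-2 + D\right)$ ($t{\left(D \right)} = D \left(D + 2 \left(-1\right)\right) = D \left(D - 2\right) = D \left(-2 + D\right)$)
$\left(-5\right) 7 t{\left(R \right)} = \left(-5\right) 7 \left(- \frac{36 \left(-2 - \frac{36}{5}\right)}{5}\right) = - 35 \left(\left(- \frac{36}{5}\right) \left(- \frac{46}{5}\right)\right) = \left(-35\right) \frac{1656}{25} = - \frac{11592}{5}$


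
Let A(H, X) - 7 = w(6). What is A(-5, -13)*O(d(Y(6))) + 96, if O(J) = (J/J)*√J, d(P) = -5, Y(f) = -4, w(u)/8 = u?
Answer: 96 + 55*I*√5 ≈ 96.0 + 122.98*I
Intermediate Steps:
w(u) = 8*u
A(H, X) = 55 (A(H, X) = 7 + 8*6 = 7 + 48 = 55)
O(J) = √J (O(J) = 1*√J = √J)
A(-5, -13)*O(d(Y(6))) + 96 = 55*√(-5) + 96 = 55*(I*√5) + 96 = 55*I*√5 + 96 = 96 + 55*I*√5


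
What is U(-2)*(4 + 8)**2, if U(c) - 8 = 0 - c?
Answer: 1440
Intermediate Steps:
U(c) = 8 - c (U(c) = 8 + (0 - c) = 8 - c)
U(-2)*(4 + 8)**2 = (8 - 1*(-2))*(4 + 8)**2 = (8 + 2)*12**2 = 10*144 = 1440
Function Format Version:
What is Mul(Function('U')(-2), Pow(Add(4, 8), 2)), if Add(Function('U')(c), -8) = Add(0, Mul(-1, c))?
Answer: 1440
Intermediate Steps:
Function('U')(c) = Add(8, Mul(-1, c)) (Function('U')(c) = Add(8, Add(0, Mul(-1, c))) = Add(8, Mul(-1, c)))
Mul(Function('U')(-2), Pow(Add(4, 8), 2)) = Mul(Add(8, Mul(-1, -2)), Pow(Add(4, 8), 2)) = Mul(Add(8, 2), Pow(12, 2)) = Mul(10, 144) = 1440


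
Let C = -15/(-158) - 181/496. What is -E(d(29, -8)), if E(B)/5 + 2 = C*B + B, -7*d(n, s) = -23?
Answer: -546695/274288 ≈ -1.9931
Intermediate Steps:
C = -10579/39184 (C = -15*(-1/158) - 181*1/496 = 15/158 - 181/496 = -10579/39184 ≈ -0.26998)
d(n, s) = 23/7 (d(n, s) = -⅐*(-23) = 23/7)
E(B) = -10 + 143025*B/39184 (E(B) = -10 + 5*(-10579*B/39184 + B) = -10 + 5*(28605*B/39184) = -10 + 143025*B/39184)
-E(d(29, -8)) = -(-10 + (143025/39184)*(23/7)) = -(-10 + 3289575/274288) = -1*546695/274288 = -546695/274288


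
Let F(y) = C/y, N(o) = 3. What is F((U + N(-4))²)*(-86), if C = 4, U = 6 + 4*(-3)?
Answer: -344/9 ≈ -38.222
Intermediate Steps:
U = -6 (U = 6 - 12 = -6)
F(y) = 4/y
F((U + N(-4))²)*(-86) = (4/((-6 + 3)²))*(-86) = (4/((-3)²))*(-86) = (4/9)*(-86) = -344/9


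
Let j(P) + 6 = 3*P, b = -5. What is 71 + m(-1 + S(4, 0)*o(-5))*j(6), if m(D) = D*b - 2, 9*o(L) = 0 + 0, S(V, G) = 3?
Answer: 107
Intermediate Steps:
o(L) = 0 (o(L) = (0 + 0)/9 = (⅑)*0 = 0)
j(P) = -6 + 3*P
m(D) = -2 - 5*D (m(D) = D*(-5) - 2 = -5*D - 2 = -2 - 5*D)
71 + m(-1 + S(4, 0)*o(-5))*j(6) = 71 + (-2 - 5*(-1 + 3*0))*(-6 + 3*6) = 71 + (-2 - 5*(-1 + 0))*(-6 + 18) = 71 + (-2 - 5*(-1))*12 = 71 + (-2 + 5)*12 = 71 + 3*12 = 71 + 36 = 107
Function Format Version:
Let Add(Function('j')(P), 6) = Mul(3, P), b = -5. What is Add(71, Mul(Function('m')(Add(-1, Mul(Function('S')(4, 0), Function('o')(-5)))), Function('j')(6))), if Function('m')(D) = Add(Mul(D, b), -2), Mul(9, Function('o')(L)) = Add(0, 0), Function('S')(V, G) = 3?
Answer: 107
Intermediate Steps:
Function('o')(L) = 0 (Function('o')(L) = Mul(Rational(1, 9), Add(0, 0)) = Mul(Rational(1, 9), 0) = 0)
Function('j')(P) = Add(-6, Mul(3, P))
Function('m')(D) = Add(-2, Mul(-5, D)) (Function('m')(D) = Add(Mul(D, -5), -2) = Add(Mul(-5, D), -2) = Add(-2, Mul(-5, D)))
Add(71, Mul(Function('m')(Add(-1, Mul(Function('S')(4, 0), Function('o')(-5)))), Function('j')(6))) = Add(71, Mul(Add(-2, Mul(-5, Add(-1, Mul(3, 0)))), Add(-6, Mul(3, 6)))) = Add(71, Mul(Add(-2, Mul(-5, Add(-1, 0))), Add(-6, 18))) = Add(71, Mul(Add(-2, Mul(-5, -1)), 12)) = Add(71, Mul(Add(-2, 5), 12)) = Add(71, Mul(3, 12)) = Add(71, 36) = 107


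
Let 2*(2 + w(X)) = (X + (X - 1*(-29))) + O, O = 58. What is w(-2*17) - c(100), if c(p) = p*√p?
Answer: -1985/2 ≈ -992.50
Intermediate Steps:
w(X) = 83/2 + X (w(X) = -2 + ((X + (X - 1*(-29))) + 58)/2 = -2 + ((X + (X + 29)) + 58)/2 = -2 + ((X + (29 + X)) + 58)/2 = -2 + ((29 + 2*X) + 58)/2 = -2 + (87 + 2*X)/2 = -2 + (87/2 + X) = 83/2 + X)
c(p) = p^(3/2)
w(-2*17) - c(100) = (83/2 - 2*17) - 100^(3/2) = (83/2 - 34) - 1*1000 = 15/2 - 1000 = -1985/2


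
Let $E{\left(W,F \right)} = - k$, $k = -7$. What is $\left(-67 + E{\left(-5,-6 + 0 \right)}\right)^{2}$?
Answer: $3600$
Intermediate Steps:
$E{\left(W,F \right)} = 7$ ($E{\left(W,F \right)} = \left(-1\right) \left(-7\right) = 7$)
$\left(-67 + E{\left(-5,-6 + 0 \right)}\right)^{2} = \left(-67 + 7\right)^{2} = \left(-60\right)^{2} = 3600$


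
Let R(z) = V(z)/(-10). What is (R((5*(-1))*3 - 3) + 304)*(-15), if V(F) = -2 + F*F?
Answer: -4077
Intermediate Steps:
V(F) = -2 + F²
R(z) = ⅕ - z²/10 (R(z) = (-2 + z²)/(-10) = (-2 + z²)*(-⅒) = ⅕ - z²/10)
(R((5*(-1))*3 - 3) + 304)*(-15) = ((⅕ - ((5*(-1))*3 - 3)²/10) + 304)*(-15) = ((⅕ - (-5*3 - 3)²/10) + 304)*(-15) = ((⅕ - (-15 - 3)²/10) + 304)*(-15) = ((⅕ - ⅒*(-18)²) + 304)*(-15) = ((⅕ - ⅒*324) + 304)*(-15) = ((⅕ - 162/5) + 304)*(-15) = (-161/5 + 304)*(-15) = (1359/5)*(-15) = -4077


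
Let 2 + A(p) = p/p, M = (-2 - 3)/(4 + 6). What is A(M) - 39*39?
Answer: -1522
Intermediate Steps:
M = -½ (M = -5/10 = -5*⅒ = -½ ≈ -0.50000)
A(p) = -1 (A(p) = -2 + p/p = -2 + 1 = -1)
A(M) - 39*39 = -1 - 39*39 = -1 - 1521 = -1522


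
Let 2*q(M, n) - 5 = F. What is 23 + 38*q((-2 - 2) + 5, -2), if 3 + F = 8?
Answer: 213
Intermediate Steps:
F = 5 (F = -3 + 8 = 5)
q(M, n) = 5 (q(M, n) = 5/2 + (1/2)*5 = 5/2 + 5/2 = 5)
23 + 38*q((-2 - 2) + 5, -2) = 23 + 38*5 = 23 + 190 = 213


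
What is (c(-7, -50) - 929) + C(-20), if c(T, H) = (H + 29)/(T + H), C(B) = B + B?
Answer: -18404/19 ≈ -968.63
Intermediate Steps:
C(B) = 2*B
c(T, H) = (29 + H)/(H + T)
(c(-7, -50) - 929) + C(-20) = ((29 - 50)/(-50 - 7) - 929) + 2*(-20) = (-21/(-57) - 929) - 40 = (-1/57*(-21) - 929) - 40 = (7/19 - 929) - 40 = -17644/19 - 40 = -18404/19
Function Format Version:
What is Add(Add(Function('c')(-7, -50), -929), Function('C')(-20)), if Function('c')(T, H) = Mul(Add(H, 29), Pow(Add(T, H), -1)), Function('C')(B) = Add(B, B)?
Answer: Rational(-18404, 19) ≈ -968.63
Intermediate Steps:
Function('C')(B) = Mul(2, B)
Function('c')(T, H) = Mul(Pow(Add(H, T), -1), Add(29, H)) (Function('c')(T, H) = Mul(Add(29, H), Pow(Add(H, T), -1)) = Mul(Pow(Add(H, T), -1), Add(29, H)))
Add(Add(Function('c')(-7, -50), -929), Function('C')(-20)) = Add(Add(Mul(Pow(Add(-50, -7), -1), Add(29, -50)), -929), Mul(2, -20)) = Add(Add(Mul(Pow(-57, -1), -21), -929), -40) = Add(Add(Mul(Rational(-1, 57), -21), -929), -40) = Add(Add(Rational(7, 19), -929), -40) = Add(Rational(-17644, 19), -40) = Rational(-18404, 19)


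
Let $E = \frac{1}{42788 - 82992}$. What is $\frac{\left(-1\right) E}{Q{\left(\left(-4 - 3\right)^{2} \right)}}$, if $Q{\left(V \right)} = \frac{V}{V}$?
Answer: $\frac{1}{40204} \approx 2.4873 \cdot 10^{-5}$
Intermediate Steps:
$Q{\left(V \right)} = 1$
$E = - \frac{1}{40204}$ ($E = \frac{1}{-40204} = - \frac{1}{40204} \approx -2.4873 \cdot 10^{-5}$)
$\frac{\left(-1\right) E}{Q{\left(\left(-4 - 3\right)^{2} \right)}} = \frac{\left(-1\right) \left(- \frac{1}{40204}\right)}{1} = \frac{1}{40204} \cdot 1 = \frac{1}{40204}$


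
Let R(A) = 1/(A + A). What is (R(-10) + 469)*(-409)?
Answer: -3836011/20 ≈ -1.9180e+5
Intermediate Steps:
R(A) = 1/(2*A)
(R(-10) + 469)*(-409) = ((½)/(-10) + 469)*(-409) = ((½)*(-⅒) + 469)*(-409) = (-1/20 + 469)*(-409) = (9379/20)*(-409) = -3836011/20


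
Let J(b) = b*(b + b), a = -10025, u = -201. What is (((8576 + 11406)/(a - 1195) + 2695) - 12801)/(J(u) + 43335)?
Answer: -56704651/696408570 ≈ -0.081424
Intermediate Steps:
J(b) = 2*b² (J(b) = b*(2*b) = 2*b²)
(((8576 + 11406)/(a - 1195) + 2695) - 12801)/(J(u) + 43335) = (((8576 + 11406)/(-10025 - 1195) + 2695) - 12801)/(2*(-201)² + 43335) = ((19982/(-11220) + 2695) - 12801)/(2*40401 + 43335) = ((19982*(-1/11220) + 2695) - 12801)/(80802 + 43335) = ((-9991/5610 + 2695) - 12801)/124137 = (15108959/5610 - 12801)*(1/124137) = -56704651/5610*1/124137 = -56704651/696408570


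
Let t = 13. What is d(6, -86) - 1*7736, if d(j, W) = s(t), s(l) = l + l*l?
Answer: -7554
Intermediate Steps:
s(l) = l + l**2
d(j, W) = 182 (d(j, W) = 13*(1 + 13) = 13*14 = 182)
d(6, -86) - 1*7736 = 182 - 1*7736 = 182 - 7736 = -7554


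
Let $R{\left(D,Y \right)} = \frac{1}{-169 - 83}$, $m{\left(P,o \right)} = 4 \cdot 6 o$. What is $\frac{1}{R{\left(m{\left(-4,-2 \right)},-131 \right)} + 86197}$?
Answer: $\frac{252}{21721643} \approx 1.1601 \cdot 10^{-5}$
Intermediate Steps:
$m{\left(P,o \right)} = 24 o$
$R{\left(D,Y \right)} = - \frac{1}{252}$ ($R{\left(D,Y \right)} = \frac{1}{-252} = - \frac{1}{252}$)
$\frac{1}{R{\left(m{\left(-4,-2 \right)},-131 \right)} + 86197} = \frac{1}{- \frac{1}{252} + 86197} = \frac{1}{\frac{21721643}{252}} = \frac{252}{21721643}$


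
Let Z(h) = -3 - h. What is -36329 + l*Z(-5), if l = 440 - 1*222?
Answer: -35893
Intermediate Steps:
l = 218 (l = 440 - 222 = 218)
-36329 + l*Z(-5) = -36329 + 218*(-3 - 1*(-5)) = -36329 + 218*(-3 + 5) = -36329 + 218*2 = -36329 + 436 = -35893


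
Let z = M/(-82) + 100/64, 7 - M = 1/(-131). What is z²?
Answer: 16111478761/7384996096 ≈ 2.1816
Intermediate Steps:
M = 918/131 (M = 7 - 1/(-131) = 7 - 1*(-1/131) = 7 + 1/131 = 918/131 ≈ 7.0076)
z = 126931/85936 (z = (918/131)/(-82) + 100/64 = (918/131)*(-1/82) + 100*(1/64) = -459/5371 + 25/16 = 126931/85936 ≈ 1.4770)
z² = (126931/85936)² = 16111478761/7384996096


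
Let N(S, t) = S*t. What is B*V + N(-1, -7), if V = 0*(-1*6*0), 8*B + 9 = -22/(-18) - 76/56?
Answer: 7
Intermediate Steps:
B = -1151/1008 (B = -9/8 + (-22/(-18) - 76/56)/8 = -9/8 + (-22*(-1/18) - 76*1/56)/8 = -9/8 + (11/9 - 19/14)/8 = -9/8 + (⅛)*(-17/126) = -9/8 - 17/1008 = -1151/1008 ≈ -1.1419)
V = 0 (V = 0*(-6*0) = 0*0 = 0)
B*V + N(-1, -7) = -1151/1008*0 - 1*(-7) = 0 + 7 = 7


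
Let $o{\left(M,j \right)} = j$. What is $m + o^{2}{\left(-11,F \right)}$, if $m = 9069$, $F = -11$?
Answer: $9190$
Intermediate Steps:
$m + o^{2}{\left(-11,F \right)} = 9069 + \left(-11\right)^{2} = 9069 + 121 = 9190$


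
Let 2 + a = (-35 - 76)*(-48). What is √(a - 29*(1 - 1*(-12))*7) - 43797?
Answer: -43797 + √2687 ≈ -43745.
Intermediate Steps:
a = 5326 (a = -2 + (-35 - 76)*(-48) = -2 - 111*(-48) = -2 + 5328 = 5326)
√(a - 29*(1 - 1*(-12))*7) - 43797 = √(5326 - 29*(1 - 1*(-12))*7) - 43797 = √(5326 - 29*(1 + 12)*7) - 43797 = √(5326 - 29*13*7) - 43797 = √(5326 - 377*7) - 43797 = √(5326 - 2639) - 43797 = √2687 - 43797 = -43797 + √2687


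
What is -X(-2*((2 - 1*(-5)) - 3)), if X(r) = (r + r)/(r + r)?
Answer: -1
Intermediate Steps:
X(r) = 1 (X(r) = (2*r)/((2*r)) = (2*r)*(1/(2*r)) = 1)
-X(-2*((2 - 1*(-5)) - 3)) = -1*1 = -1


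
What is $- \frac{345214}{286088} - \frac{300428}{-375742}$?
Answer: $- \frac{10940638281}{26873819324} \approx -0.40711$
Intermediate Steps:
$- \frac{345214}{286088} - \frac{300428}{-375742} = \left(-345214\right) \frac{1}{286088} - - \frac{150214}{187871} = - \frac{172607}{143044} + \frac{150214}{187871} = - \frac{10940638281}{26873819324}$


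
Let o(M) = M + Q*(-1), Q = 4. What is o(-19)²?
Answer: 529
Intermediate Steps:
o(M) = -4 + M (o(M) = M + 4*(-1) = M - 4 = -4 + M)
o(-19)² = (-4 - 19)² = (-23)² = 529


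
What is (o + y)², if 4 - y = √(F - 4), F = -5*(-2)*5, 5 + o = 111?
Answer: (110 - √46)² ≈ 10654.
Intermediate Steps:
o = 106 (o = -5 + 111 = 106)
F = 50 (F = 10*5 = 50)
y = 4 - √46 (y = 4 - √(50 - 4) = 4 - √46 ≈ -2.7823)
(o + y)² = (106 + (4 - √46))² = (110 - √46)²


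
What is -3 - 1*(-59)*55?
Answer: 3242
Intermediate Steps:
-3 - 1*(-59)*55 = -3 + 59*55 = -3 + 3245 = 3242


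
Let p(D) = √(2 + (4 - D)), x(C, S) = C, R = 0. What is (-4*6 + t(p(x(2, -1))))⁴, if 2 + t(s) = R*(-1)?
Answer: 456976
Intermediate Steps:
p(D) = √(6 - D)
t(s) = -2 (t(s) = -2 + 0*(-1) = -2 + 0 = -2)
(-4*6 + t(p(x(2, -1))))⁴ = (-4*6 - 2)⁴ = (-24 - 2)⁴ = (-26)⁴ = 456976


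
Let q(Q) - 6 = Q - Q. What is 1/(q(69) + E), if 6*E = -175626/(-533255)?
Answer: 533255/3228801 ≈ 0.16516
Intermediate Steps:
E = 29271/533255 (E = (-175626/(-533255))/6 = (-175626*(-1/533255))/6 = (1/6)*(175626/533255) = 29271/533255 ≈ 0.054891)
q(Q) = 6 (q(Q) = 6 + (Q - Q) = 6 + 0 = 6)
1/(q(69) + E) = 1/(6 + 29271/533255) = 1/(3228801/533255) = 533255/3228801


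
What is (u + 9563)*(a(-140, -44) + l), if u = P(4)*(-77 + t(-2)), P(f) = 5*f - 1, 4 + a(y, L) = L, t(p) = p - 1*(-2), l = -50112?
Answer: -406296000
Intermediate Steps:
t(p) = 2 + p (t(p) = p + 2 = 2 + p)
a(y, L) = -4 + L
P(f) = -1 + 5*f
u = -1463 (u = (-1 + 5*4)*(-77 + (2 - 2)) = (-1 + 20)*(-77 + 0) = 19*(-77) = -1463)
(u + 9563)*(a(-140, -44) + l) = (-1463 + 9563)*((-4 - 44) - 50112) = 8100*(-48 - 50112) = 8100*(-50160) = -406296000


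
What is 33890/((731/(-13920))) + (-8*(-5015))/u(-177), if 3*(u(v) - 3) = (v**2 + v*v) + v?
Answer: -982649817628/1522673 ≈ -6.4535e+5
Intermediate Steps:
u(v) = 3 + v/3 + 2*v**2/3 (u(v) = 3 + ((v**2 + v*v) + v)/3 = 3 + ((v**2 + v**2) + v)/3 = 3 + (2*v**2 + v)/3 = 3 + (v + 2*v**2)/3 = 3 + (v/3 + 2*v**2/3) = 3 + v/3 + 2*v**2/3)
33890/((731/(-13920))) + (-8*(-5015))/u(-177) = 33890/((731/(-13920))) + (-8*(-5015))/(3 + (1/3)*(-177) + (2/3)*(-177)**2) = 33890/((731*(-1/13920))) + 40120/(3 - 59 + (2/3)*31329) = 33890/(-731/13920) + 40120/(3 - 59 + 20886) = 33890*(-13920/731) + 40120/20830 = -471748800/731 + 40120*(1/20830) = -471748800/731 + 4012/2083 = -982649817628/1522673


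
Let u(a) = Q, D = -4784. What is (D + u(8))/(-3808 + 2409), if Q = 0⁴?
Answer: 4784/1399 ≈ 3.4196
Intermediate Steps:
Q = 0
u(a) = 0
(D + u(8))/(-3808 + 2409) = (-4784 + 0)/(-3808 + 2409) = -4784/(-1399) = -4784*(-1/1399) = 4784/1399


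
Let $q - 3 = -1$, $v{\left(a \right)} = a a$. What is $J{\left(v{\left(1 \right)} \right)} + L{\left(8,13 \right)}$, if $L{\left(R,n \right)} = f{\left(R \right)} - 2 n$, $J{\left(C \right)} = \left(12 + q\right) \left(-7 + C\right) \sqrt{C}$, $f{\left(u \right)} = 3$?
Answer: $-107$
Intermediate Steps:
$v{\left(a \right)} = a^{2}$
$q = 2$ ($q = 3 - 1 = 2$)
$J{\left(C \right)} = \sqrt{C} \left(-98 + 14 C\right)$ ($J{\left(C \right)} = \left(12 + 2\right) \left(-7 + C\right) \sqrt{C} = 14 \left(-7 + C\right) \sqrt{C} = \left(-98 + 14 C\right) \sqrt{C} = \sqrt{C} \left(-98 + 14 C\right)$)
$L{\left(R,n \right)} = 3 - 2 n$
$J{\left(v{\left(1 \right)} \right)} + L{\left(8,13 \right)} = 14 \sqrt{1^{2}} \left(-7 + 1^{2}\right) + \left(3 - 26\right) = 14 \sqrt{1} \left(-7 + 1\right) + \left(3 - 26\right) = 14 \cdot 1 \left(-6\right) - 23 = -84 - 23 = -107$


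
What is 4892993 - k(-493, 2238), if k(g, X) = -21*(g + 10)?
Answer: 4882850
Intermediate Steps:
k(g, X) = -210 - 21*g (k(g, X) = -21*(10 + g) = -210 - 21*g)
4892993 - k(-493, 2238) = 4892993 - (-210 - 21*(-493)) = 4892993 - (-210 + 10353) = 4892993 - 1*10143 = 4892993 - 10143 = 4882850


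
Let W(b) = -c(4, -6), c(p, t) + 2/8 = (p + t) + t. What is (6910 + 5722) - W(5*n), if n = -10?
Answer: 50495/4 ≈ 12624.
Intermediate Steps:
c(p, t) = -1/4 + p + 2*t (c(p, t) = -1/4 + ((p + t) + t) = -1/4 + (p + 2*t) = -1/4 + p + 2*t)
W(b) = 33/4 (W(b) = -(-1/4 + 4 + 2*(-6)) = -(-1/4 + 4 - 12) = -1*(-33/4) = 33/4)
(6910 + 5722) - W(5*n) = (6910 + 5722) - 1*33/4 = 12632 - 33/4 = 50495/4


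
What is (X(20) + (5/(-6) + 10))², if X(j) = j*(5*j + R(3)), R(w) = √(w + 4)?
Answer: 145423825/36 + 241100*√7/3 ≈ 4.2522e+6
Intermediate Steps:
R(w) = √(4 + w)
X(j) = j*(√7 + 5*j) (X(j) = j*(5*j + √(4 + 3)) = j*(5*j + √7) = j*(√7 + 5*j))
(X(20) + (5/(-6) + 10))² = (20*(√7 + 5*20) + (5/(-6) + 10))² = (20*(√7 + 100) + (-⅙*5 + 10))² = (20*(100 + √7) + (-⅚ + 10))² = ((2000 + 20*√7) + 55/6)² = (12055/6 + 20*√7)²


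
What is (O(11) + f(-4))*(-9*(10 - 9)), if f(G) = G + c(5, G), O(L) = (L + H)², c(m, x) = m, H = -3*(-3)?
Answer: -3609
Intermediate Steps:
H = 9
O(L) = (9 + L)² (O(L) = (L + 9)² = (9 + L)²)
f(G) = 5 + G (f(G) = G + 5 = 5 + G)
(O(11) + f(-4))*(-9*(10 - 9)) = ((9 + 11)² + (5 - 4))*(-9*(10 - 9)) = (20² + 1)*(-9*1) = (400 + 1)*(-9) = 401*(-9) = -3609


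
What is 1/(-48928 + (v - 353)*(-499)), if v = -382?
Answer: 1/317837 ≈ 3.1463e-6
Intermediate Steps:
1/(-48928 + (v - 353)*(-499)) = 1/(-48928 + (-382 - 353)*(-499)) = 1/(-48928 - 735*(-499)) = 1/(-48928 + 366765) = 1/317837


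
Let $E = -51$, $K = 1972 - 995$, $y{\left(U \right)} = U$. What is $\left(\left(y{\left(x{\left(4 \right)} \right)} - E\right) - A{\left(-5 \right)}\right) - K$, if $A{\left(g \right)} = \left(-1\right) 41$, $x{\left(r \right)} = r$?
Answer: $-881$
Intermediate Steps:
$K = 977$ ($K = 1972 - 995 = 977$)
$A{\left(g \right)} = -41$
$\left(\left(y{\left(x{\left(4 \right)} \right)} - E\right) - A{\left(-5 \right)}\right) - K = \left(\left(4 - -51\right) - -41\right) - 977 = \left(\left(4 + 51\right) + 41\right) - 977 = \left(55 + 41\right) - 977 = 96 - 977 = -881$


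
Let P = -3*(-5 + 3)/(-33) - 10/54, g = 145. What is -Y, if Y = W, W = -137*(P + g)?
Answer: 5884972/297 ≈ 19815.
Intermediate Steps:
P = -109/297 (P = -3*(-2)*(-1/33) - 10*1/54 = 6*(-1/33) - 5/27 = -2/11 - 5/27 = -109/297 ≈ -0.36700)
W = -5884972/297 (W = -137*(-109/297 + 145) = -137*42956/297 = -5884972/297 ≈ -19815.)
Y = -5884972/297 ≈ -19815.
-Y = -1*(-5884972/297) = 5884972/297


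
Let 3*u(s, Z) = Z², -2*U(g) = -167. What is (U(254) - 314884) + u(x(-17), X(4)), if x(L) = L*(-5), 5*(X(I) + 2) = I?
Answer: -15740001/50 ≈ -3.1480e+5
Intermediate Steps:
X(I) = -2 + I/5
x(L) = -5*L
U(g) = 167/2 (U(g) = -½*(-167) = 167/2)
u(s, Z) = Z²/3
(U(254) - 314884) + u(x(-17), X(4)) = (167/2 - 314884) + (-2 + (⅕)*4)²/3 = -629601/2 + (-2 + ⅘)²/3 = -629601/2 + (-6/5)²/3 = -629601/2 + (⅓)*(36/25) = -629601/2 + 12/25 = -15740001/50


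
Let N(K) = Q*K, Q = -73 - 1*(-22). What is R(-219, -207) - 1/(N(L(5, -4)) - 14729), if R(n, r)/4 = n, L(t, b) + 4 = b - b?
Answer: -12723899/14525 ≈ -876.00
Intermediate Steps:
Q = -51 (Q = -73 + 22 = -51)
L(t, b) = -4 (L(t, b) = -4 + (b - b) = -4 + 0 = -4)
R(n, r) = 4*n
N(K) = -51*K
R(-219, -207) - 1/(N(L(5, -4)) - 14729) = 4*(-219) - 1/(-51*(-4) - 14729) = -876 - 1/(204 - 14729) = -876 - 1/(-14525) = -876 - 1*(-1/14525) = -876 + 1/14525 = -12723899/14525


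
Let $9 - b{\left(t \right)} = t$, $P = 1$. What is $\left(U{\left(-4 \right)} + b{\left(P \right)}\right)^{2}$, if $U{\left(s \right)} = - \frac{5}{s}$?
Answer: $\frac{1369}{16} \approx 85.563$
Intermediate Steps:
$b{\left(t \right)} = 9 - t$
$\left(U{\left(-4 \right)} + b{\left(P \right)}\right)^{2} = \left(- \frac{5}{-4} + \left(9 - 1\right)\right)^{2} = \left(\left(-5\right) \left(- \frac{1}{4}\right) + \left(9 - 1\right)\right)^{2} = \left(\frac{5}{4} + 8\right)^{2} = \left(\frac{37}{4}\right)^{2} = \frac{1369}{16}$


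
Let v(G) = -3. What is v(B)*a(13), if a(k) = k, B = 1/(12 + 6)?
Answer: -39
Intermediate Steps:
B = 1/18 ≈ 0.055556
v(B)*a(13) = -3*13 = -39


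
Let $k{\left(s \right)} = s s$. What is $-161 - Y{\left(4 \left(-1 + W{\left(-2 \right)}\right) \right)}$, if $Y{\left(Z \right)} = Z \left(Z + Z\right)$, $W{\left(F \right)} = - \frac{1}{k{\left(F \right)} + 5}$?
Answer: $- \frac{16241}{81} \approx -200.51$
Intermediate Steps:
$k{\left(s \right)} = s^{2}$
$W{\left(F \right)} = - \frac{1}{5 + F^{2}}$ ($W{\left(F \right)} = - \frac{1}{F^{2} + 5} = - \frac{1}{5 + F^{2}}$)
$Y{\left(Z \right)} = 2 Z^{2}$ ($Y{\left(Z \right)} = Z 2 Z = 2 Z^{2}$)
$-161 - Y{\left(4 \left(-1 + W{\left(-2 \right)}\right) \right)} = -161 - 2 \left(4 \left(-1 - \frac{1}{5 + \left(-2\right)^{2}}\right)\right)^{2} = -161 - 2 \left(4 \left(-1 - \frac{1}{5 + 4}\right)\right)^{2} = -161 - 2 \left(4 \left(-1 - \frac{1}{9}\right)\right)^{2} = -161 - 2 \left(4 \left(- \frac{10}{9}\right)\right)^{2} = -161 - 2 \left(- \frac{40}{9}\right)^{2} = -161 - 2 \cdot \frac{1600}{81} = -161 - \frac{3200}{81} = - \frac{16241}{81}$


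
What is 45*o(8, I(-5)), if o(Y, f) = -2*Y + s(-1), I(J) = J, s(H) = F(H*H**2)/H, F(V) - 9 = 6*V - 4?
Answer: -675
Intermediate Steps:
F(V) = 5 + 6*V (F(V) = 9 + (6*V - 4) = 9 + (-4 + 6*V) = 5 + 6*V)
s(H) = (5 + 6*H**3)/H (s(H) = (5 + 6*(H*H**2))/H = (5 + 6*H**3)/H)
o(Y, f) = 1 - 2*Y (o(Y, f) = -2*Y + (5 + 6*(-1)**3)/(-1) = -2*Y - (5 + 6*(-1)) = -2*Y - (5 - 6) = -2*Y - 1*(-1) = -2*Y + 1 = 1 - 2*Y)
45*o(8, I(-5)) = 45*(1 - 2*8) = 45*(1 - 16) = 45*(-15) = -675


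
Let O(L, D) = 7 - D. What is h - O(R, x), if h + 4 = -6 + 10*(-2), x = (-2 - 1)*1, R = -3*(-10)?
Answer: -40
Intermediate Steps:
R = 30
x = -3 (x = -3*1 = -3)
h = -30 (h = -4 + (-6 + 10*(-2)) = -4 + (-6 - 20) = -4 - 26 = -30)
h - O(R, x) = -30 - (7 - 1*(-3)) = -30 - (7 + 3) = -30 - 1*10 = -30 - 10 = -40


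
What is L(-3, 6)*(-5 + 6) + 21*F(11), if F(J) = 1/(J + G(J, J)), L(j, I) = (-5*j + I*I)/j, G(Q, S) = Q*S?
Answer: -741/44 ≈ -16.841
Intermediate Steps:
L(j, I) = (I² - 5*j)/j (L(j, I) = (-5*j + I²)/j = (I² - 5*j)/j)
F(J) = 1/(J + J²) (F(J) = 1/(J + J*J) = 1/(J + J²))
L(-3, 6)*(-5 + 6) + 21*F(11) = (-5 + 6²/(-3))*(-5 + 6) + 21*(1/(11*(1 + 11))) = (-5 + 36*(-⅓))*1 + 21*((1/11)/12) = (-5 - 12)*1 + 21*((1/11)*(1/12)) = -17*1 + 21*(1/132) = -17 + 7/44 = -741/44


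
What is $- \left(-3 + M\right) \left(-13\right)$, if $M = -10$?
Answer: $-169$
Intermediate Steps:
$- \left(-3 + M\right) \left(-13\right) = - \left(-3 - 10\right) \left(-13\right) = - \left(-13\right) \left(-13\right) = \left(-1\right) 169 = -169$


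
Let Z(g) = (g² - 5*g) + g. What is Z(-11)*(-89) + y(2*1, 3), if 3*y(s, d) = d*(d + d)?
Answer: -14679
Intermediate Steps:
Z(g) = g² - 4*g
y(s, d) = 2*d²/3 (y(s, d) = (d*(d + d))/3 = (d*(2*d))/3 = (2*d²)/3 = 2*d²/3)
Z(-11)*(-89) + y(2*1, 3) = -11*(-4 - 11)*(-89) + (⅔)*3² = -11*(-15)*(-89) + (⅔)*9 = 165*(-89) + 6 = -14685 + 6 = -14679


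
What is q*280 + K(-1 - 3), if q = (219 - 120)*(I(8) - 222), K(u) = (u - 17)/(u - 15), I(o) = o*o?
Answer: -83215419/19 ≈ -4.3798e+6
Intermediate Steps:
I(o) = o**2
K(u) = (-17 + u)/(-15 + u)
q = -15642 (q = (219 - 120)*(8**2 - 222) = 99*(64 - 222) = 99*(-158) = -15642)
q*280 + K(-1 - 3) = -15642*280 + (-17 + (-1 - 3))/(-15 + (-1 - 3)) = -4379760 + (-17 - 4)/(-15 - 4) = -4379760 - 21/(-19) = -4379760 - 1/19*(-21) = -4379760 + 21/19 = -83215419/19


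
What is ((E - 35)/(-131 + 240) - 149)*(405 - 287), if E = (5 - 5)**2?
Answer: -1920568/109 ≈ -17620.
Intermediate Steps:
E = 0 (E = 0**2 = 0)
((E - 35)/(-131 + 240) - 149)*(405 - 287) = ((0 - 35)/(-131 + 240) - 149)*(405 - 287) = (-35/109 - 149)*118 = -16276/109*118 = -1920568/109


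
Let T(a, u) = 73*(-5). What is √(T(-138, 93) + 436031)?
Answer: √435666 ≈ 660.05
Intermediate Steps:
T(a, u) = -365
√(T(-138, 93) + 436031) = √(-365 + 436031) = √435666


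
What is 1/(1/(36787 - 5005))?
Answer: 31782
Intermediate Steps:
1/(1/(36787 - 5005)) = 1/(1/31782) = 31782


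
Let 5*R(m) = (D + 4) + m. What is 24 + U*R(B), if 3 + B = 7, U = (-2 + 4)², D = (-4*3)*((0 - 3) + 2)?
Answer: 40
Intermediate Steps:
D = 12 (D = -12*(-3 + 2) = -12*(-1) = 12)
U = 4 (U = 2² = 4)
B = 4 (B = -3 + 7 = 4)
R(m) = 16/5 + m/5 (R(m) = ((12 + 4) + m)/5 = (16 + m)/5 = 16/5 + m/5)
24 + U*R(B) = 24 + 4*(16/5 + (⅕)*4) = 24 + 4*(16/5 + ⅘) = 24 + 4*4 = 24 + 16 = 40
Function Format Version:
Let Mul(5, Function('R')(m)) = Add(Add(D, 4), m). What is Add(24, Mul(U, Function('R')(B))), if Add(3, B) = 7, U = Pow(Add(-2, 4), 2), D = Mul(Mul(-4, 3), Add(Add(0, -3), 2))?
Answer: 40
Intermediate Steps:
D = 12 (D = Mul(-12, Add(-3, 2)) = Mul(-12, -1) = 12)
U = 4 (U = Pow(2, 2) = 4)
B = 4 (B = Add(-3, 7) = 4)
Function('R')(m) = Add(Rational(16, 5), Mul(Rational(1, 5), m)) (Function('R')(m) = Mul(Rational(1, 5), Add(Add(12, 4), m)) = Mul(Rational(1, 5), Add(16, m)) = Add(Rational(16, 5), Mul(Rational(1, 5), m)))
Add(24, Mul(U, Function('R')(B))) = Add(24, Mul(4, Add(Rational(16, 5), Mul(Rational(1, 5), 4)))) = Add(24, Mul(4, Add(Rational(16, 5), Rational(4, 5)))) = Add(24, Mul(4, 4)) = Add(24, 16) = 40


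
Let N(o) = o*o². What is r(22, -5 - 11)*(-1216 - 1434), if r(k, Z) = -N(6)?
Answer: 572400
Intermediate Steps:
N(o) = o³
r(k, Z) = -216 (r(k, Z) = -1*6³ = -1*216 = -216)
r(22, -5 - 11)*(-1216 - 1434) = -216*(-1216 - 1434) = -216*(-2650) = 572400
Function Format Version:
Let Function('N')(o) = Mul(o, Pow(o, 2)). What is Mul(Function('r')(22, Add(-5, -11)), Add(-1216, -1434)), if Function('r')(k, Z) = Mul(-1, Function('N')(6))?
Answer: 572400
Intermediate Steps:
Function('N')(o) = Pow(o, 3)
Function('r')(k, Z) = -216 (Function('r')(k, Z) = Mul(-1, Pow(6, 3)) = Mul(-1, 216) = -216)
Mul(Function('r')(22, Add(-5, -11)), Add(-1216, -1434)) = Mul(-216, Add(-1216, -1434)) = Mul(-216, -2650) = 572400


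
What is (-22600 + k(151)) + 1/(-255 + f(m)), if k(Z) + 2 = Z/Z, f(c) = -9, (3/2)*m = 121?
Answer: -5966665/264 ≈ -22601.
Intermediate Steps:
m = 242/3 (m = (⅔)*121 = 242/3 ≈ 80.667)
k(Z) = -1 (k(Z) = -2 + Z/Z = -2 + 1 = -1)
(-22600 + k(151)) + 1/(-255 + f(m)) = (-22600 - 1) + 1/(-255 - 9) = -22601 + 1/(-264) = -22601 - 1/264 = -5966665/264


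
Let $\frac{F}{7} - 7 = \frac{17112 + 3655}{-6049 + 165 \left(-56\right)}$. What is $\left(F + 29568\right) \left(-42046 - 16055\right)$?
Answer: $- \frac{26300518315344}{15289} \approx -1.7202 \cdot 10^{9}$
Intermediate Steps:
$F = \frac{603792}{15289}$ ($F = 49 + 7 \frac{17112 + 3655}{-6049 + 165 \left(-56\right)} = 49 + 7 \frac{20767}{-6049 - 9240} = 49 + 7 \frac{20767}{-15289} = 49 + 7 \cdot 20767 \left(- \frac{1}{15289}\right) = 49 + 7 \left(- \frac{20767}{15289}\right) = 49 - \frac{145369}{15289} = \frac{603792}{15289} \approx 39.492$)
$\left(F + 29568\right) \left(-42046 - 16055\right) = \left(\frac{603792}{15289} + 29568\right) \left(-42046 - 16055\right) = \frac{452668944}{15289} \left(-58101\right) = - \frac{26300518315344}{15289}$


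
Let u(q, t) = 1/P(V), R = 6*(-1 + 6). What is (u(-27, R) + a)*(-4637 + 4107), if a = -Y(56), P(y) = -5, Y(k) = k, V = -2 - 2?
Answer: 29786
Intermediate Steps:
V = -4
R = 30 (R = 6*5 = 30)
u(q, t) = -1/5 (u(q, t) = 1/(-5) = -1/5)
a = -56 (a = -1*56 = -56)
(u(-27, R) + a)*(-4637 + 4107) = (-1/5 - 56)*(-4637 + 4107) = -281/5*(-530) = 29786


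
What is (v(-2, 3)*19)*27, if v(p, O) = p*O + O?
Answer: -1539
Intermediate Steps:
v(p, O) = O + O*p (v(p, O) = O*p + O = O + O*p)
(v(-2, 3)*19)*27 = ((3*(1 - 2))*19)*27 = ((3*(-1))*19)*27 = -3*19*27 = -57*27 = -1539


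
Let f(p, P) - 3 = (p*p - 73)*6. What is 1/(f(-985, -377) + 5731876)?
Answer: 1/11552791 ≈ 8.6559e-8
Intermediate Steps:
f(p, P) = -435 + 6*p² (f(p, P) = 3 + (p*p - 73)*6 = 3 + (p² - 73)*6 = 3 + (-73 + p²)*6 = 3 + (-438 + 6*p²) = -435 + 6*p²)
1/(f(-985, -377) + 5731876) = 1/((-435 + 6*(-985)²) + 5731876) = 1/((-435 + 6*970225) + 5731876) = 1/((-435 + 5821350) + 5731876) = 1/(5820915 + 5731876) = 1/11552791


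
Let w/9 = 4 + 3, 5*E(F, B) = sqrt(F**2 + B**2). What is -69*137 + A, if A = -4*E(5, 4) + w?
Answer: -9390 - 4*sqrt(41)/5 ≈ -9395.1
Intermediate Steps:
E(F, B) = sqrt(B**2 + F**2)/5 (E(F, B) = sqrt(F**2 + B**2)/5 = sqrt(B**2 + F**2)/5)
w = 63 (w = 9*(4 + 3) = 9*7 = 63)
A = 63 - 4*sqrt(41)/5 (A = -4*sqrt(4**2 + 5**2)/5 + 63 = -4*sqrt(16 + 25)/5 + 63 = -4*sqrt(41)/5 + 63 = 63 - 4*sqrt(41)/5 ≈ 57.878)
-69*137 + A = -69*137 + (63 - 4*sqrt(41)/5) = -9453 + (63 - 4*sqrt(41)/5) = -9390 - 4*sqrt(41)/5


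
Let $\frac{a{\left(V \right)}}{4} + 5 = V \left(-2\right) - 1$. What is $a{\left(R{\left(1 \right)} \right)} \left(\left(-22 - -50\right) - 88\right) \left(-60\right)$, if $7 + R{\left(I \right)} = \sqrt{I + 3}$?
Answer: $57600$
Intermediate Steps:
$R{\left(I \right)} = -7 + \sqrt{3 + I}$ ($R{\left(I \right)} = -7 + \sqrt{I + 3} = -7 + \sqrt{3 + I}$)
$a{\left(V \right)} = -24 - 8 V$ ($a{\left(V \right)} = -20 + 4 \left(V \left(-2\right) - 1\right) = -20 + 4 \left(- 2 V - 1\right) = -20 + 4 \left(-1 - 2 V\right) = -20 - \left(4 + 8 V\right) = -24 - 8 V$)
$a{\left(R{\left(1 \right)} \right)} \left(\left(-22 - -50\right) - 88\right) \left(-60\right) = \left(-24 - 8 \left(-7 + \sqrt{3 + 1}\right)\right) \left(\left(-22 - -50\right) - 88\right) \left(-60\right) = \left(-24 - 8 \left(-7 + \sqrt{4}\right)\right) \left(\left(-22 + 50\right) - 88\right) \left(-60\right) = \left(-24 - 8 \left(-7 + 2\right)\right) \left(28 - 88\right) \left(-60\right) = \left(-24 - -40\right) \left(-60\right) \left(-60\right) = \left(-24 + 40\right) \left(-60\right) \left(-60\right) = 16 \left(-60\right) \left(-60\right) = \left(-960\right) \left(-60\right) = 57600$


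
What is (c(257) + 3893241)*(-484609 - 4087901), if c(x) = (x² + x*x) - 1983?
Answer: -18396835543560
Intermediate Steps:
c(x) = -1983 + 2*x² (c(x) = (x² + x²) - 1983 = 2*x² - 1983 = -1983 + 2*x²)
(c(257) + 3893241)*(-484609 - 4087901) = ((-1983 + 2*257²) + 3893241)*(-484609 - 4087901) = ((-1983 + 2*66049) + 3893241)*(-4572510) = ((-1983 + 132098) + 3893241)*(-4572510) = (130115 + 3893241)*(-4572510) = 4023356*(-4572510) = -18396835543560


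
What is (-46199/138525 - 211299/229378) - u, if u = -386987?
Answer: 12296312406284953/31774587450 ≈ 3.8699e+5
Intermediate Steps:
(-46199/138525 - 211299/229378) - u = (-46199/138525 - 211299/229378) - 1*(-386987) = (-46199*1/138525 - 211299*1/229378) + 386987 = (-46199/138525 - 211299/229378) + 386987 = -39867228197/31774587450 + 386987 = 12296312406284953/31774587450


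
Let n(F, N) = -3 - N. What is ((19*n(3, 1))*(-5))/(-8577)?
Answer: -380/8577 ≈ -0.044305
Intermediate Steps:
((19*n(3, 1))*(-5))/(-8577) = ((19*(-3 - 1*1))*(-5))/(-8577) = ((19*(-3 - 1))*(-5))*(-1/8577) = ((19*(-4))*(-5))*(-1/8577) = -76*(-5)*(-1/8577) = 380*(-1/8577) = -380/8577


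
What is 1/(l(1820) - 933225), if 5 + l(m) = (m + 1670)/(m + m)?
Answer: -364/339695371 ≈ -1.0715e-6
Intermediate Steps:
l(m) = -5 + (1670 + m)/(2*m) (l(m) = -5 + (m + 1670)/(m + m) = -5 + (1670 + m)/((2*m)) = -5 + (1670 + m)*(1/(2*m)) = -5 + (1670 + m)/(2*m))
1/(l(1820) - 933225) = 1/((-9/2 + 835/1820) - 933225) = 1/((-9/2 + 835*(1/1820)) - 933225) = 1/((-9/2 + 167/364) - 933225) = 1/(-1471/364 - 933225) = 1/(-339695371/364) = -364/339695371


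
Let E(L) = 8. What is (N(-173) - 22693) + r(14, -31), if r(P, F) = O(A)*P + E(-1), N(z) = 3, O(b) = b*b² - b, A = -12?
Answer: -46706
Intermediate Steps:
O(b) = b³ - b
r(P, F) = 8 - 1716*P (r(P, F) = ((-12)³ - 1*(-12))*P + 8 = (-1728 + 12)*P + 8 = -1716*P + 8 = 8 - 1716*P)
(N(-173) - 22693) + r(14, -31) = (3 - 22693) + (8 - 1716*14) = -22690 + (8 - 24024) = -22690 - 24016 = -46706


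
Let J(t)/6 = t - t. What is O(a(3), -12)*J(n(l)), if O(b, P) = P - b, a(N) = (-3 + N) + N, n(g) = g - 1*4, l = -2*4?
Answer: 0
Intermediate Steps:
l = -8
n(g) = -4 + g (n(g) = g - 4 = -4 + g)
a(N) = -3 + 2*N
J(t) = 0 (J(t) = 6*(t - t) = 6*0 = 0)
O(a(3), -12)*J(n(l)) = (-12 - (-3 + 2*3))*0 = (-12 - (-3 + 6))*0 = (-12 - 1*3)*0 = (-12 - 3)*0 = -15*0 = 0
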